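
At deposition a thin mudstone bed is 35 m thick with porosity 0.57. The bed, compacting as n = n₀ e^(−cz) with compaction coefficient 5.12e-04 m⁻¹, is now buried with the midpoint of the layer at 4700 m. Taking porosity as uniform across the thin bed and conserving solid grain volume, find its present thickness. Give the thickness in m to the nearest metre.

Working in km (1 km = 1000 m; c in km⁻¹ = c in m⁻¹ × 1000):
Porosity at 4.7 km: n = 0.57·exp(−0.512×4.7) = 0.0514
Solid-volume conservation: h(1−n) = h₀(1−n₀) ⇒ h = h₀·(1−n₀)/(1−n)
h = 0.035 × (1 − 0.57)/(1 − 0.0514) = 0.035 × 0.4533 = 0.0159 km

16 m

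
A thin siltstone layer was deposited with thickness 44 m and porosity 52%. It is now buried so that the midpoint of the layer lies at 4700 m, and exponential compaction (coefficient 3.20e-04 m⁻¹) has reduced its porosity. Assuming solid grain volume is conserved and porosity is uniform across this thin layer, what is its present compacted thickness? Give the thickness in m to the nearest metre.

24 m

Working in km (1 km = 1000 m; c in km⁻¹ = c in m⁻¹ × 1000):
Porosity at 4.7 km: n = 0.52·exp(−0.32×4.7) = 0.1156
Solid-volume conservation: h(1−n) = h₀(1−n₀) ⇒ h = h₀·(1−n₀)/(1−n)
h = 0.044 × (1 − 0.52)/(1 − 0.1156) = 0.044 × 0.5427 = 0.0239 km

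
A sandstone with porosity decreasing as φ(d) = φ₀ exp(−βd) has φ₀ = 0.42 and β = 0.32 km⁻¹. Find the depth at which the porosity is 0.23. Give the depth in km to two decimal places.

1.88 km

Invert Athy's law: d = ln(φ₀/φ) / β
d = ln(0.42/0.23) / 0.32 = ln(1.826) / 0.32 = 0.6022 / 0.32 = 1.882 km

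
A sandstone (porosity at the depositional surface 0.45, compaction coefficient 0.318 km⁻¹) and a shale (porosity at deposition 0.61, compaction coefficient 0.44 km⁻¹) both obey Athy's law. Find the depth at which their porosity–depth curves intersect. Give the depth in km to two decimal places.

2.49 km

Set φ₀ₐ e^(−kₐZ) = φ₀ᵦ e^(−kᵦZ) ⇒ ln(φ₀ₐ/φ₀ᵦ) = (kₐ − kᵦ)·Z
Z = ln(0.45/0.61) / (0.318 − 0.44) = -0.3042 / -0.122 = 2.494 km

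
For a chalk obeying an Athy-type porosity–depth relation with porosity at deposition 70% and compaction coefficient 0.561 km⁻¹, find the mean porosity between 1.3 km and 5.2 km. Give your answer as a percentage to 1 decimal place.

⟨φ⟩ = (1/(d₂−d₁)) ∫ φ₀ e^(−βd) dd = φ₀·(e^(−β·d₁) − e^(−β·d₂)) / (β·(d₂−d₁))
e^(−0.561×1.3) = 0.4822; e^(−0.561×5.2) = 0.0541
⟨φ⟩ = 0.7 × (0.4822 − 0.0541) / (0.561 × 3.9) = 0.7 × 0.1957 = 0.1370

13.7%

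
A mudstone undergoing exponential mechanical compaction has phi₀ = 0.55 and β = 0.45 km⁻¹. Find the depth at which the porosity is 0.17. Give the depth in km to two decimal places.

Invert Athy's law: Z = ln(phi₀/phi) / β
Z = ln(0.55/0.17) / 0.45 = ln(3.235) / 0.45 = 1.1741 / 0.45 = 2.609 km

2.61 km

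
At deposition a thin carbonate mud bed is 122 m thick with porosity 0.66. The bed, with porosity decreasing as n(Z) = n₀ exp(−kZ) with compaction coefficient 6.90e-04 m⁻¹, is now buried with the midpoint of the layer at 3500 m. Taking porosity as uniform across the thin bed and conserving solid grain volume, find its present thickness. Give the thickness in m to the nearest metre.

Working in km (1 km = 1000 m; k in km⁻¹ = k in m⁻¹ × 1000):
Porosity at 3.5 km: n = 0.66·exp(−0.69×3.5) = 0.0590
Solid-volume conservation: h(1−n) = h₀(1−n₀) ⇒ h = h₀·(1−n₀)/(1−n)
h = 0.122 × (1 − 0.66)/(1 − 0.0590) = 0.122 × 0.3613 = 0.0441 km

44 m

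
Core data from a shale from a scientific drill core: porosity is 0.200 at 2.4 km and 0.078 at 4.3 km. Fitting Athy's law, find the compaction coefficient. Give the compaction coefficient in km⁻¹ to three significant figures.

0.496 km⁻¹

Athy: n(Z) = n₀ e^(−βZ) ⇒ n₁/n₂ = e^{β(Z₂−Z₁)} ⇒ β = ln(n₁/n₂)/(Z₂−Z₁)
β = ln(0.2/0.078) / (4.3 − 2.4) = ln(2.564) / 1.9 = 0.9416 / 1.9 = 0.4956 km⁻¹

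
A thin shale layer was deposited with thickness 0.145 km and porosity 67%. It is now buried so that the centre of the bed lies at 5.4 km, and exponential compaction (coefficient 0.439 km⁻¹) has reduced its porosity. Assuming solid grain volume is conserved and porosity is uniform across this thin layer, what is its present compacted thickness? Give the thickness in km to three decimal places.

Porosity at 5.4 km: n = 0.67·exp(−0.439×5.4) = 0.0626
Solid-volume conservation: h(1−n) = h₀(1−n₀) ⇒ h = h₀·(1−n₀)/(1−n)
h = 0.145 × (1 − 0.67)/(1 − 0.0626) = 0.145 × 0.3520 = 0.0510 km

0.051 km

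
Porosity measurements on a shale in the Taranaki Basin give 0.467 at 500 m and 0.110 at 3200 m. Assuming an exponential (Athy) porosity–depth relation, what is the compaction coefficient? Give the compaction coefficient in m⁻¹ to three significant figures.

0.000535 m⁻¹

Working in km (1 km = 1000 m; c in km⁻¹ = c in m⁻¹ × 1000):
Athy: n(z) = n₀ e^(−cz) ⇒ n₁/n₂ = e^{c(z₂−z₁)} ⇒ c = ln(n₁/n₂)/(z₂−z₁)
c = ln(0.467/0.11) / (3.2 − 0.5) = ln(4.245) / 2.7 = 1.4458 / 2.7 = 0.5355 km⁻¹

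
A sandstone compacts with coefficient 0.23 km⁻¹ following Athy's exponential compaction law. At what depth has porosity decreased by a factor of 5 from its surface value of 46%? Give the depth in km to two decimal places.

n/n₀ = 1/5 ⇒ exp(−k·Z) = 1/5 ⇒ Z = ln(5) / k
Z = 1.6094 / 0.23 = 6.998 km

7.00 km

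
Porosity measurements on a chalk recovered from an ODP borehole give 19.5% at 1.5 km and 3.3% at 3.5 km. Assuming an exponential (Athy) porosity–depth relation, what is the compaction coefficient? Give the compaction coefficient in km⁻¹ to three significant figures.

0.888 km⁻¹

Athy: φ(Z) = φ₀ e^(−cZ) ⇒ φ₁/φ₂ = e^{c(Z₂−Z₁)} ⇒ c = ln(φ₁/φ₂)/(Z₂−Z₁)
c = ln(0.195/0.033) / (3.5 − 1.5) = ln(5.909) / 2 = 1.7765 / 2 = 0.8882 km⁻¹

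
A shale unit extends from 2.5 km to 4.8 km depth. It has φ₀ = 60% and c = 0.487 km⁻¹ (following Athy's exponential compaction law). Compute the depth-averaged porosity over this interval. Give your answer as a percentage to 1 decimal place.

⟨φ⟩ = (1/(d₂−d₁)) ∫ φ₀ e^(−cd) dd = φ₀·(e^(−c·d₁) − e^(−c·d₂)) / (c·(d₂−d₁))
e^(−0.487×2.5) = 0.2960; e^(−0.487×4.8) = 0.0966
⟨φ⟩ = 0.6 × (0.2960 − 0.0966) / (0.487 × 2.3) = 0.6 × 0.1780 = 0.1068

10.7%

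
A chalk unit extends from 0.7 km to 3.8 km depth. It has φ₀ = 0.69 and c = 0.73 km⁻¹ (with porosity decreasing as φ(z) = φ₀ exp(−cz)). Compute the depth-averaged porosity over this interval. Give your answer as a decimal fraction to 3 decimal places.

⟨φ⟩ = (1/(z₂−z₁)) ∫ φ₀ e^(−cz) dz = φ₀·(e^(−c·z₁) − e^(−c·z₂)) / (c·(z₂−z₁))
e^(−0.73×0.7) = 0.5999; e^(−0.73×3.8) = 0.0624
⟨φ⟩ = 0.69 × (0.5999 − 0.0624) / (0.73 × 3.1) = 0.69 × 0.2375 = 0.1639

0.164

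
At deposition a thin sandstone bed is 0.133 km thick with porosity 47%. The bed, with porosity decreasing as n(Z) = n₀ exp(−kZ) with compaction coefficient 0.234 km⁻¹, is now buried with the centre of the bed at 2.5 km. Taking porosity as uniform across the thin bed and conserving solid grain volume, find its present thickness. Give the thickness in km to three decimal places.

Porosity at 2.5 km: n = 0.47·exp(−0.234×2.5) = 0.2618
Solid-volume conservation: h(1−n) = h₀(1−n₀) ⇒ h = h₀·(1−n₀)/(1−n)
h = 0.133 × (1 − 0.47)/(1 − 0.2618) = 0.133 × 0.7180 = 0.0955 km

0.095 km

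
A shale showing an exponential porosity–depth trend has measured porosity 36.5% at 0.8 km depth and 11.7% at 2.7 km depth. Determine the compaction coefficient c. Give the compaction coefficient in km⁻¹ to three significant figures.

Athy: phi(z) = phi₀ e^(−cz) ⇒ phi₁/phi₂ = e^{c(z₂−z₁)} ⇒ c = ln(phi₁/phi₂)/(z₂−z₁)
c = ln(0.365/0.117) / (2.7 − 0.8) = ln(3.12) / 1.9 = 1.1377 / 1.9 = 0.5988 km⁻¹

0.599 km⁻¹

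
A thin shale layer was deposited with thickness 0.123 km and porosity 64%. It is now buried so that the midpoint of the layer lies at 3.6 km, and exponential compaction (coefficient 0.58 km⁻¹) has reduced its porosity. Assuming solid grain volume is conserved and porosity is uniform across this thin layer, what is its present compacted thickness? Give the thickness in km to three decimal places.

Porosity at 3.6 km: n = 0.64·exp(−0.58×3.6) = 0.0793
Solid-volume conservation: h(1−n) = h₀(1−n₀) ⇒ h = h₀·(1−n₀)/(1−n)
h = 0.123 × (1 − 0.64)/(1 − 0.0793) = 0.123 × 0.3910 = 0.0481 km

0.048 km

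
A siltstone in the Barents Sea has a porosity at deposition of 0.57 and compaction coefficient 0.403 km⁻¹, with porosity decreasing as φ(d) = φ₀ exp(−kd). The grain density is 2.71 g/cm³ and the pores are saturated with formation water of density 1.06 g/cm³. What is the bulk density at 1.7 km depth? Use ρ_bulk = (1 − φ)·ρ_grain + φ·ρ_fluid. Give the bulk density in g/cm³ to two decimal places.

2.24 g/cm³

Porosity at depth: φ = 0.57·exp(−0.403×1.7) = 0.57×0.5040 = 0.2873
Bulk density: ρ_b = (1−φ)ρ_g + φ·ρ_f = 0.7127×2.71 + 0.2873×1.06
       = 1.931 + 0.305 = 2.236 g/cm³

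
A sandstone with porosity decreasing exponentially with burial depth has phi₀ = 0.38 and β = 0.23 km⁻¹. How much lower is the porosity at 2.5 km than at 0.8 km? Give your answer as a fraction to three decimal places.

phi(0.8) = 0.38·e^(−0.23×0.8) = 0.3161
phi(2.5) = 0.38·e^(−0.23×2.5) = 0.2138
Δphi = 0.3161 − 0.2138 = 0.1023

0.102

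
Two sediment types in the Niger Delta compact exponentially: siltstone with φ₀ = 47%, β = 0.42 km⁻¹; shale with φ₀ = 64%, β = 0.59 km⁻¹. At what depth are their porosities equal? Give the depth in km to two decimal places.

1.82 km

Set φ₀ₐ e^(−βₐz) = φ₀ᵦ e^(−βᵦz) ⇒ ln(φ₀ₐ/φ₀ᵦ) = (βₐ − βᵦ)·z
z = ln(0.47/0.64) / (0.42 − 0.59) = -0.3087 / -0.17 = 1.816 km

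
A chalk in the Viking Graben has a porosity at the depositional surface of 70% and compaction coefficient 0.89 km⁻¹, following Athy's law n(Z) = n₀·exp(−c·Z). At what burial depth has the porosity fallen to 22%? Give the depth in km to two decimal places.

Invert Athy's law: Z = ln(n₀/n) / c
Z = ln(0.7/0.22) / 0.89 = ln(3.182) / 0.89 = 1.1575 / 0.89 = 1.301 km

1.30 km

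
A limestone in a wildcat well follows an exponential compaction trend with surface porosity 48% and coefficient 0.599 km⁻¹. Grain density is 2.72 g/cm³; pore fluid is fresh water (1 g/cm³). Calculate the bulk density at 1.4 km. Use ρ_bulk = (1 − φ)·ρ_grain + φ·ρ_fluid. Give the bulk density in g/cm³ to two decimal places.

2.36 g/cm³

Porosity at depth: n = 0.48·exp(−0.599×1.4) = 0.48×0.4323 = 0.2075
Bulk density: ρ_b = (1−n)ρ_g + n·ρ_f = 0.7925×2.72 + 0.2075×1
       = 2.156 + 0.208 = 2.363 g/cm³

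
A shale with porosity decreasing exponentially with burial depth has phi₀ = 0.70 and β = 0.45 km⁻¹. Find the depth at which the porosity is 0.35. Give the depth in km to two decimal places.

1.54 km

Invert Athy's law: z = ln(phi₀/phi) / β
z = ln(0.7/0.35) / 0.45 = ln(2) / 0.45 = 0.6931 / 0.45 = 1.540 km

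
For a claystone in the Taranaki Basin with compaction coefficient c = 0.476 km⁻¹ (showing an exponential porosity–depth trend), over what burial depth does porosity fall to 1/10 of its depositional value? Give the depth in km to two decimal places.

4.84 km

phi/phi₀ = 1/10 ⇒ exp(−c·z) = 1/10 ⇒ z = ln(10) / c
z = 2.3026 / 0.476 = 4.837 km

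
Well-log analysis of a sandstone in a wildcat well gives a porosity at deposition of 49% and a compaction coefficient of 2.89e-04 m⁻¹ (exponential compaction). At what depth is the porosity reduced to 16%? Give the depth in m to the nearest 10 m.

3870 m

Working in km (1 km = 1000 m; k in km⁻¹ = k in m⁻¹ × 1000):
Invert Athy's law: d = ln(φ₀/φ) / k
d = ln(0.49/0.16) / 0.289 = ln(3.062) / 0.289 = 1.1192 / 0.289 = 3.873 km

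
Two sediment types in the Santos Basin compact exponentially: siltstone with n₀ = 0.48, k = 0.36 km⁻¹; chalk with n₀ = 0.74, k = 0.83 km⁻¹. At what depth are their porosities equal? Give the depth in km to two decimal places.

0.92 km

Set n₀ₐ e^(−kₐd) = n₀ᵦ e^(−kᵦd) ⇒ ln(n₀ₐ/n₀ᵦ) = (kₐ − kᵦ)·d
d = ln(0.48/0.74) / (0.36 − 0.83) = -0.4329 / -0.47 = 0.921 km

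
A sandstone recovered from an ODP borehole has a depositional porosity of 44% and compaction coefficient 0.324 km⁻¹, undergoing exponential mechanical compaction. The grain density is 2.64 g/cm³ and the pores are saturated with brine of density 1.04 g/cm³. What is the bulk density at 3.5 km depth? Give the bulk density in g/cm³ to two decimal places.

2.41 g/cm³

Porosity at depth: n = 0.44·exp(−0.324×3.5) = 0.44×0.3217 = 0.1416
Bulk density: ρ_b = (1−n)ρ_g + n·ρ_f = 0.8584×2.64 + 0.1416×1.04
       = 2.266 + 0.147 = 2.413 g/cm³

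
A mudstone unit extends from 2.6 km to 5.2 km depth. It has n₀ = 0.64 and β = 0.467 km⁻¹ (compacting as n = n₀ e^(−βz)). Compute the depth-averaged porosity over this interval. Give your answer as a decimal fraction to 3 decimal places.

0.110

⟨n⟩ = (1/(z₂−z₁)) ∫ n₀ e^(−βz) dz = n₀·(e^(−β·z₁) − e^(−β·z₂)) / (β·(z₂−z₁))
e^(−0.467×2.6) = 0.2969; e^(−0.467×5.2) = 0.0882
⟨n⟩ = 0.64 × (0.2969 − 0.0882) / (0.467 × 2.6) = 0.64 × 0.1719 = 0.1100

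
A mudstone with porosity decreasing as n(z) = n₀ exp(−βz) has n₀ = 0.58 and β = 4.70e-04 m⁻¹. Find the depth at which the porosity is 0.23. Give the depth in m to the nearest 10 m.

Working in km (1 km = 1000 m; β in km⁻¹ = β in m⁻¹ × 1000):
Invert Athy's law: z = ln(n₀/n) / β
z = ln(0.58/0.23) / 0.47 = ln(2.522) / 0.47 = 0.9249 / 0.47 = 1.968 km

1970 m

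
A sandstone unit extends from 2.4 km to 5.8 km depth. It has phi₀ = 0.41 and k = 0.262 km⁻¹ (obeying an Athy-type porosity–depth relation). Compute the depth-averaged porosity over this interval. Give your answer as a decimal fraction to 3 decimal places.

⟨phi⟩ = (1/(Z₂−Z₁)) ∫ phi₀ e^(−kZ) dZ = phi₀·(e^(−k·Z₁) − e^(−k·Z₂)) / (k·(Z₂−Z₁))
e^(−0.262×2.4) = 0.5332; e^(−0.262×5.8) = 0.2188
⟨phi⟩ = 0.41 × (0.5332 − 0.2188) / (0.262 × 3.4) = 0.41 × 0.3530 = 0.1447

0.145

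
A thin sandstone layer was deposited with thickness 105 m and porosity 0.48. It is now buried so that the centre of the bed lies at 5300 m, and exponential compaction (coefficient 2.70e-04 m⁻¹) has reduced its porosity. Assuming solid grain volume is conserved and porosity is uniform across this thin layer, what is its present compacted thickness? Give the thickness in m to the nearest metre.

Working in km (1 km = 1000 m; β in km⁻¹ = β in m⁻¹ × 1000):
Porosity at 5.3 km: φ = 0.48·exp(−0.27×5.3) = 0.1148
Solid-volume conservation: h(1−φ) = h₀(1−φ₀) ⇒ h = h₀·(1−φ₀)/(1−φ)
h = 0.105 × (1 − 0.48)/(1 − 0.1148) = 0.105 × 0.5874 = 0.0617 km

62 m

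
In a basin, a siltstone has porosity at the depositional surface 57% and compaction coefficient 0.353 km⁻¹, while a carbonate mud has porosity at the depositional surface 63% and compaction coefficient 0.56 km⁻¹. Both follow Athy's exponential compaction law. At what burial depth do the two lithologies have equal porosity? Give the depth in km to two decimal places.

Set phi₀ₐ e^(−kₐz) = phi₀ᵦ e^(−kᵦz) ⇒ ln(phi₀ₐ/phi₀ᵦ) = (kₐ − kᵦ)·z
z = ln(0.57/0.63) / (0.353 − 0.56) = -0.1001 / -0.207 = 0.483 km

0.48 km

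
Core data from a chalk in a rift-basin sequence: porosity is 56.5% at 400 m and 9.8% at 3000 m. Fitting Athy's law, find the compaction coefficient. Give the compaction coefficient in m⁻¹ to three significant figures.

0.000674 m⁻¹

Working in km (1 km = 1000 m; k in km⁻¹ = k in m⁻¹ × 1000):
Athy: phi(Z) = phi₀ e^(−kZ) ⇒ phi₁/phi₂ = e^{k(Z₂−Z₁)} ⇒ k = ln(phi₁/phi₂)/(Z₂−Z₁)
k = ln(0.565/0.098) / (3 − 0.4) = ln(5.765) / 2.6 = 1.7519 / 2.6 = 0.6738 km⁻¹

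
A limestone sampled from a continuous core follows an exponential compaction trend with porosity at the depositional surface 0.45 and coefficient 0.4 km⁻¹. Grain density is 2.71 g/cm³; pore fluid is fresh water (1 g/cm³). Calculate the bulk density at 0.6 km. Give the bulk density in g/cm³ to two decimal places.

2.10 g/cm³

Porosity at depth: phi = 0.45·exp(−0.4×0.6) = 0.45×0.7866 = 0.3540
Bulk density: ρ_b = (1−phi)ρ_g + phi·ρ_f = 0.6460×2.71 + 0.3540×1
       = 1.751 + 0.354 = 2.105 g/cm³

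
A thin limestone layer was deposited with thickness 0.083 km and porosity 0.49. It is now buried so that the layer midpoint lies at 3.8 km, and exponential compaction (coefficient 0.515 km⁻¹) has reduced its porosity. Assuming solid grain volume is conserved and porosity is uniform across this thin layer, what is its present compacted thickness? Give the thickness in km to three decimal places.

Porosity at 3.8 km: phi = 0.49·exp(−0.515×3.8) = 0.0692
Solid-volume conservation: h(1−phi) = h₀(1−phi₀) ⇒ h = h₀·(1−phi₀)/(1−phi)
h = 0.083 × (1 − 0.49)/(1 − 0.0692) = 0.083 × 0.5479 = 0.0455 km

0.045 km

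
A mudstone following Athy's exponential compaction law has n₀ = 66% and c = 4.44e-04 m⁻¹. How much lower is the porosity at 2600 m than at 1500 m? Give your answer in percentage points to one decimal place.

Working in km (1 km = 1000 m; c in km⁻¹ = c in m⁻¹ × 1000):
n(1.5) = 0.66·e^(−0.444×1.5) = 0.3391
n(2.6) = 0.66·e^(−0.444×2.6) = 0.2081
Δn = 0.3391 − 0.2081 = 0.1310

13.1 percentage points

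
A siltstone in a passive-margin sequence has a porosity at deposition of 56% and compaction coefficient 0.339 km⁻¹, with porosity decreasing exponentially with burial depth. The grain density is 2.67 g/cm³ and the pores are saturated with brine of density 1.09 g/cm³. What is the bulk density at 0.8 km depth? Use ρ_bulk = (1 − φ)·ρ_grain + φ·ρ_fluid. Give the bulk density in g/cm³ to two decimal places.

2.00 g/cm³

Porosity at depth: φ = 0.56·exp(−0.339×0.8) = 0.56×0.7625 = 0.4270
Bulk density: ρ_b = (1−φ)ρ_g + φ·ρ_f = 0.5730×2.67 + 0.4270×1.09
       = 1.530 + 0.465 = 1.995 g/cm³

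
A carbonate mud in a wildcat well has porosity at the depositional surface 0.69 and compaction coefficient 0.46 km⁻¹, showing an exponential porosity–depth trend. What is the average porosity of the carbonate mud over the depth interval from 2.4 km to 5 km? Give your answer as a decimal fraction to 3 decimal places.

⟨φ⟩ = (1/(Z₂−Z₁)) ∫ φ₀ e^(−cZ) dZ = φ₀·(e^(−c·Z₁) − e^(−c·Z₂)) / (c·(Z₂−Z₁))
e^(−0.46×2.4) = 0.3315; e^(−0.46×5) = 0.1003
⟨φ⟩ = 0.69 × (0.3315 − 0.1003) / (0.46 × 2.6) = 0.69 × 0.1934 = 0.1334

0.133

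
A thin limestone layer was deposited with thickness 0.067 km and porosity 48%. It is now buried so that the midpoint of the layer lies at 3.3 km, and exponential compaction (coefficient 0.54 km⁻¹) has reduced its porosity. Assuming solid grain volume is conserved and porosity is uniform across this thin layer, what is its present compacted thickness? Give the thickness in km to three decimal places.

0.038 km

Porosity at 3.3 km: n = 0.48·exp(−0.54×3.3) = 0.0808
Solid-volume conservation: h(1−n) = h₀(1−n₀) ⇒ h = h₀·(1−n₀)/(1−n)
h = 0.067 × (1 − 0.48)/(1 − 0.0808) = 0.067 × 0.5657 = 0.0379 km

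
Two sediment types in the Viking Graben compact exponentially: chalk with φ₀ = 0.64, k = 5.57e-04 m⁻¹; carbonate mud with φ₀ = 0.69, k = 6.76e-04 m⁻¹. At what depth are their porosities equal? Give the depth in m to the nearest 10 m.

Working in km (1 km = 1000 m; k in km⁻¹ = k in m⁻¹ × 1000):
Set φ₀ₐ e^(−kₐZ) = φ₀ᵦ e^(−kᵦZ) ⇒ ln(φ₀ₐ/φ₀ᵦ) = (kₐ − kᵦ)·Z
Z = ln(0.64/0.69) / (0.557 − 0.676) = -0.0752 / -0.119 = 0.632 km

630 m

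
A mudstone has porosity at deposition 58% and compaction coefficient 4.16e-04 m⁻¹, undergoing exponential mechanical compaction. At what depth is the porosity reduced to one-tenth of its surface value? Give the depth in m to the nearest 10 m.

5540 m

Working in km (1 km = 1000 m; c in km⁻¹ = c in m⁻¹ × 1000):
φ/φ₀ = 1/10 ⇒ exp(−c·d) = 1/10 ⇒ d = ln(10) / c
d = 2.3026 / 0.416 = 5.535 km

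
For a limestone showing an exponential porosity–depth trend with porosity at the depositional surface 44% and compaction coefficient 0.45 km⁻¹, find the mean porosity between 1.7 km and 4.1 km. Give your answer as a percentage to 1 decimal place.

⟨phi⟩ = (1/(d₂−d₁)) ∫ phi₀ e^(−cd) dd = phi₀·(e^(−c·d₁) − e^(−c·d₂)) / (c·(d₂−d₁))
e^(−0.45×1.7) = 0.4653; e^(−0.45×4.1) = 0.1580
⟨phi⟩ = 0.44 × (0.4653 − 0.1580) / (0.45 × 2.4) = 0.44 × 0.2845 = 0.1252

12.5%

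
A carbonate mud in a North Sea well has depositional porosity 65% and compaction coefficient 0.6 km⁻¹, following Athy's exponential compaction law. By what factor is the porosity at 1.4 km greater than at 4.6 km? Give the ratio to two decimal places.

6.82

phi(z₁)/phi(z₂) = e^(−k·z₁)/e^(−k·z₂) = e^{k(z₂−z₁)}
= exp(0.6 × 3.2) = exp(1.92) = 6.8210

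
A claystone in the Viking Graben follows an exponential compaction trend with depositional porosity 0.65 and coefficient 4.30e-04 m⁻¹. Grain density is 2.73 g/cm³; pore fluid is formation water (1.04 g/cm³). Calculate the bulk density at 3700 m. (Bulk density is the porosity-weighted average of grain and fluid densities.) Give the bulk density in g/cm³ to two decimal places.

Working in km (1 km = 1000 m; β in km⁻¹ = β in m⁻¹ × 1000):
Porosity at depth: phi = 0.65·exp(−0.43×3.7) = 0.65×0.2037 = 0.1324
Bulk density: ρ_b = (1−phi)ρ_g + phi·ρ_f = 0.8676×2.73 + 0.1324×1.04
       = 2.368 + 0.138 = 2.506 g/cm³

2.51 g/cm³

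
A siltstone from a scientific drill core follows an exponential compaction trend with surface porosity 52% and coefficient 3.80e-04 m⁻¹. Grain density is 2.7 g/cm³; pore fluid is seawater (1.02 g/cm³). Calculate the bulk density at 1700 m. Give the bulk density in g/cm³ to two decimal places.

Working in km (1 km = 1000 m; c in km⁻¹ = c in m⁻¹ × 1000):
Porosity at depth: φ = 0.52·exp(−0.38×1.7) = 0.52×0.5241 = 0.2726
Bulk density: ρ_b = (1−φ)ρ_g + φ·ρ_f = 0.7274×2.7 + 0.2726×1.02
       = 1.964 + 0.278 = 2.242 g/cm³

2.24 g/cm³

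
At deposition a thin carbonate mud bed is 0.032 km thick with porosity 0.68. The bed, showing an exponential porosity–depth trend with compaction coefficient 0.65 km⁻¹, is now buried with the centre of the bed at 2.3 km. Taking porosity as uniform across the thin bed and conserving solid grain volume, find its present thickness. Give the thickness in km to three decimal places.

0.012 km

Porosity at 2.3 km: φ = 0.68·exp(−0.65×2.3) = 0.1525
Solid-volume conservation: h(1−φ) = h₀(1−φ₀) ⇒ h = h₀·(1−φ₀)/(1−φ)
h = 0.032 × (1 − 0.68)/(1 − 0.1525) = 0.032 × 0.3776 = 0.0121 km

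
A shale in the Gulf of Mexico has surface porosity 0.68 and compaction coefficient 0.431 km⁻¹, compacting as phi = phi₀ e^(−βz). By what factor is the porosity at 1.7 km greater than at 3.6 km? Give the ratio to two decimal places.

2.27

phi(z₁)/phi(z₂) = e^(−β·z₁)/e^(−β·z₂) = e^{β(z₂−z₁)}
= exp(0.431 × 1.9) = exp(0.8189) = 2.2680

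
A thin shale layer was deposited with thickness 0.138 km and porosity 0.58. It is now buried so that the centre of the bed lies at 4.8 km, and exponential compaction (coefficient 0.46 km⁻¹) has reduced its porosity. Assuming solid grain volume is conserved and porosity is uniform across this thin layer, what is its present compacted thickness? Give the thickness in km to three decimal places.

0.062 km

Porosity at 4.8 km: phi = 0.58·exp(−0.46×4.8) = 0.0638
Solid-volume conservation: h(1−phi) = h₀(1−phi₀) ⇒ h = h₀·(1−phi₀)/(1−phi)
h = 0.138 × (1 − 0.58)/(1 − 0.0638) = 0.138 × 0.4486 = 0.0619 km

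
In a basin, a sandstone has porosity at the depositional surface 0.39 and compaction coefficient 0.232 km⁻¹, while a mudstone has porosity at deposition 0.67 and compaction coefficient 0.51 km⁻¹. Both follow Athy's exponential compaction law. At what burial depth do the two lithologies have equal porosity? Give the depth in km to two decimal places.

Set n₀ₐ e^(−βₐd) = n₀ᵦ e^(−βᵦd) ⇒ ln(n₀ₐ/n₀ᵦ) = (βₐ − βᵦ)·d
d = ln(0.39/0.67) / (0.232 − 0.51) = -0.5411 / -0.278 = 1.947 km

1.95 km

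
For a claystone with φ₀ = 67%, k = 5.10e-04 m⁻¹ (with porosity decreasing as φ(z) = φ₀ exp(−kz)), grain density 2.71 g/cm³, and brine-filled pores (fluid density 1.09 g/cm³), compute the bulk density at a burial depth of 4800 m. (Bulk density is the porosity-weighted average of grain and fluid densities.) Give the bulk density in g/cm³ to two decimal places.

Working in km (1 km = 1000 m; k in km⁻¹ = k in m⁻¹ × 1000):
Porosity at depth: φ = 0.67·exp(−0.51×4.8) = 0.67×0.0865 = 0.0579
Bulk density: ρ_b = (1−φ)ρ_g + φ·ρ_f = 0.9421×2.71 + 0.0579×1.09
       = 2.553 + 0.063 = 2.616 g/cm³

2.62 g/cm³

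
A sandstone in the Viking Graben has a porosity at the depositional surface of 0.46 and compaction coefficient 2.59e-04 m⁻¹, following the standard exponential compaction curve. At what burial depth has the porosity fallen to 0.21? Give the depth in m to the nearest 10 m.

Working in km (1 km = 1000 m; c in km⁻¹ = c in m⁻¹ × 1000):
Invert Athy's law: Z = ln(φ₀/φ) / c
Z = ln(0.46/0.21) / 0.259 = ln(2.19) / 0.259 = 0.7841 / 0.259 = 3.027 km

3030 m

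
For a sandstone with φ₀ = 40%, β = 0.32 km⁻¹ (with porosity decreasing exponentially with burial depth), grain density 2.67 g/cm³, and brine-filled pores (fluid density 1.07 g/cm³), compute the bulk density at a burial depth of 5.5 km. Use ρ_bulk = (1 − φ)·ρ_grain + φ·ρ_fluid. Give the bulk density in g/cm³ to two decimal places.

2.56 g/cm³

Porosity at depth: φ = 0.4·exp(−0.32×5.5) = 0.4×0.1720 = 0.0688
Bulk density: ρ_b = (1−φ)ρ_g + φ·ρ_f = 0.9312×2.67 + 0.0688×1.07
       = 2.486 + 0.074 = 2.560 g/cm³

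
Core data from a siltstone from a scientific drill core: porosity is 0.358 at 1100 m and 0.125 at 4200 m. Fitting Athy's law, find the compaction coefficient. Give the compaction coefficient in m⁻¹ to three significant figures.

0.000339 m⁻¹

Working in km (1 km = 1000 m; c in km⁻¹ = c in m⁻¹ × 1000):
Athy: phi(z) = phi₀ e^(−cz) ⇒ phi₁/phi₂ = e^{c(z₂−z₁)} ⇒ c = ln(phi₁/phi₂)/(z₂−z₁)
c = ln(0.358/0.125) / (4.2 − 1.1) = ln(2.864) / 3.1 = 1.0522 / 3.1 = 0.3394 km⁻¹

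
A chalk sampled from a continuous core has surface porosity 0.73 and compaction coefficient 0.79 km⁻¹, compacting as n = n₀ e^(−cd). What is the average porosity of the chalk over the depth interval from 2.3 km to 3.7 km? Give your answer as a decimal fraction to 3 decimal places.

0.072

⟨n⟩ = (1/(d₂−d₁)) ∫ n₀ e^(−cd) dd = n₀·(e^(−c·d₁) − e^(−c·d₂)) / (c·(d₂−d₁))
e^(−0.79×2.3) = 0.1625; e^(−0.79×3.7) = 0.0538
⟨n⟩ = 0.73 × (0.1625 − 0.0538) / (0.79 × 1.4) = 0.73 × 0.0983 = 0.0718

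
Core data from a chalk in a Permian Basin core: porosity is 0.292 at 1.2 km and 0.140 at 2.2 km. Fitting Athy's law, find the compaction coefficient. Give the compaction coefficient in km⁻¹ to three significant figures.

0.735 km⁻¹

Athy: n(Z) = n₀ e^(−βZ) ⇒ n₁/n₂ = e^{β(Z₂−Z₁)} ⇒ β = ln(n₁/n₂)/(Z₂−Z₁)
β = ln(0.292/0.14) / (2.2 − 1.2) = ln(2.086) / 1 = 0.7351 / 1 = 0.7351 km⁻¹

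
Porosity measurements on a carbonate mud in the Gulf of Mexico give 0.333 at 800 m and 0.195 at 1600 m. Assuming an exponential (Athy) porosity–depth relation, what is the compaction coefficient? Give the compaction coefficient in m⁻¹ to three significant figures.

Working in km (1 km = 1000 m; β in km⁻¹ = β in m⁻¹ × 1000):
Athy: φ(Z) = φ₀ e^(−βZ) ⇒ φ₁/φ₂ = e^{β(Z₂−Z₁)} ⇒ β = ln(φ₁/φ₂)/(Z₂−Z₁)
β = ln(0.333/0.195) / (1.6 − 0.8) = ln(1.708) / 0.8 = 0.5351 / 0.8 = 0.6689 km⁻¹

0.000669 m⁻¹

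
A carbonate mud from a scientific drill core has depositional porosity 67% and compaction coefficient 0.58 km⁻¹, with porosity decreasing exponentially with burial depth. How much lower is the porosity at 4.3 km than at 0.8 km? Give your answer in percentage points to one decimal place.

36.6 percentage points

n(0.8) = 0.67·e^(−0.58×0.8) = 0.4213
n(4.3) = 0.67·e^(−0.58×4.3) = 0.0553
Δn = 0.4213 − 0.0553 = 0.3659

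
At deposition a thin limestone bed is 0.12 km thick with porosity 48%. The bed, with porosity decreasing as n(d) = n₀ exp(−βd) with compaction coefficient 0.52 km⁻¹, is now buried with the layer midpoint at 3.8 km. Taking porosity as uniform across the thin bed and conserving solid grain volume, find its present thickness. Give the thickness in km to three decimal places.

Porosity at 3.8 km: n = 0.48·exp(−0.52×3.8) = 0.0665
Solid-volume conservation: h(1−n) = h₀(1−n₀) ⇒ h = h₀·(1−n₀)/(1−n)
h = 0.12 × (1 − 0.48)/(1 − 0.0665) = 0.12 × 0.5571 = 0.0668 km

0.067 km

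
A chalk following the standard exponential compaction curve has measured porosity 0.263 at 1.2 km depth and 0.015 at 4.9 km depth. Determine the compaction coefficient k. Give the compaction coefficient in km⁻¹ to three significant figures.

0.774 km⁻¹

Athy: φ(z) = φ₀ e^(−kz) ⇒ φ₁/φ₂ = e^{k(z₂−z₁)} ⇒ k = ln(φ₁/φ₂)/(z₂−z₁)
k = ln(0.263/0.015) / (4.9 − 1.2) = ln(17.53) / 3.7 = 2.8641 / 3.7 = 0.7741 km⁻¹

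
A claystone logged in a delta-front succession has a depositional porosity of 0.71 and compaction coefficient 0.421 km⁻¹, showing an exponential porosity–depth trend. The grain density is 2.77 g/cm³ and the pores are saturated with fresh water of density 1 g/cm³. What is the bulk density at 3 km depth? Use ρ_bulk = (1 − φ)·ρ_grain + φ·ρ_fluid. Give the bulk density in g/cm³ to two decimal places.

2.41 g/cm³

Porosity at depth: φ = 0.71·exp(−0.421×3) = 0.71×0.2828 = 0.2008
Bulk density: ρ_b = (1−φ)ρ_g + φ·ρ_f = 0.7992×2.77 + 0.2008×1
       = 2.214 + 0.201 = 2.415 g/cm³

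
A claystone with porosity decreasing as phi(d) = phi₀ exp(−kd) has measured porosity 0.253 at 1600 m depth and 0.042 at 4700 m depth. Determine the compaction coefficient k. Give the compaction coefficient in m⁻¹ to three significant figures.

Working in km (1 km = 1000 m; k in km⁻¹ = k in m⁻¹ × 1000):
Athy: phi(d) = phi₀ e^(−kd) ⇒ phi₁/phi₂ = e^{k(d₂−d₁)} ⇒ k = ln(phi₁/phi₂)/(d₂−d₁)
k = ln(0.253/0.042) / (4.7 − 1.6) = ln(6.024) / 3.1 = 1.7957 / 3.1 = 0.5793 km⁻¹

0.000579 m⁻¹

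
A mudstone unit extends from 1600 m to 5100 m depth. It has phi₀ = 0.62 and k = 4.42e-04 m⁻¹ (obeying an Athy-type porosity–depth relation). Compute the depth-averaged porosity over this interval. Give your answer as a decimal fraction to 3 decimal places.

0.156

Working in km (1 km = 1000 m; k in km⁻¹ = k in m⁻¹ × 1000):
⟨phi⟩ = (1/(d₂−d₁)) ∫ phi₀ e^(−kd) dd = phi₀·(e^(−k·d₁) − e^(−k·d₂)) / (k·(d₂−d₁))
e^(−0.442×1.6) = 0.4930; e^(−0.442×5.1) = 0.1050
⟨phi⟩ = 0.62 × (0.4930 − 0.1050) / (0.442 × 3.5) = 0.62 × 0.2509 = 0.1555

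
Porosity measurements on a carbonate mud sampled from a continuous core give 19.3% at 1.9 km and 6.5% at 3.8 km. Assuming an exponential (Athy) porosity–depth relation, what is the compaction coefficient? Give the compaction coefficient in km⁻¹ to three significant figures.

Athy: phi(Z) = phi₀ e^(−cZ) ⇒ phi₁/phi₂ = e^{c(Z₂−Z₁)} ⇒ c = ln(phi₁/phi₂)/(Z₂−Z₁)
c = ln(0.193/0.065) / (3.8 − 1.9) = ln(2.969) / 1.9 = 1.0883 / 1.9 = 0.5728 km⁻¹

0.573 km⁻¹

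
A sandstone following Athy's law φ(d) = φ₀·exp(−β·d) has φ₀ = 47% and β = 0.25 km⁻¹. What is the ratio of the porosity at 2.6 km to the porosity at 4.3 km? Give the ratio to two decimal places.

1.53

φ(d₁)/φ(d₂) = e^(−β·d₁)/e^(−β·d₂) = e^{β(d₂−d₁)}
= exp(0.25 × 1.7) = exp(0.425) = 1.5296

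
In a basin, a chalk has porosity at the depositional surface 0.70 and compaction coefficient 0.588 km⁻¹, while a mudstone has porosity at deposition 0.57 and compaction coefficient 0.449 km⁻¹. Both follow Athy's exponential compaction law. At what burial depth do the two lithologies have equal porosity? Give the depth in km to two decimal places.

Set phi₀ₐ e^(−βₐZ) = phi₀ᵦ e^(−βᵦZ) ⇒ ln(phi₀ₐ/phi₀ᵦ) = (βₐ − βᵦ)·Z
Z = ln(0.7/0.57) / (0.588 − 0.449) = 0.2054 / 0.139 = 1.478 km

1.48 km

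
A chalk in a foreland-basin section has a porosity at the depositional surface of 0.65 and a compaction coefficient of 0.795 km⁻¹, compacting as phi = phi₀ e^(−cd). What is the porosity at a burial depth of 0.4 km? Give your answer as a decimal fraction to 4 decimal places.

0.4729

phi = phi₀·exp(−c·d) = 0.65 × exp(−0.795 × 0.4) = 0.65 × exp(−0.318)
  = 0.65 × 0.7276 = 0.4729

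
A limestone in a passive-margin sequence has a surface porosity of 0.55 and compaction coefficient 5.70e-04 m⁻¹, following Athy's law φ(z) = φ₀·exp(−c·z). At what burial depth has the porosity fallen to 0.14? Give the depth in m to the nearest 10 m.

Working in km (1 km = 1000 m; c in km⁻¹ = c in m⁻¹ × 1000):
Invert Athy's law: z = ln(φ₀/φ) / c
z = ln(0.55/0.14) / 0.57 = ln(3.929) / 0.57 = 1.3683 / 0.57 = 2.400 km

2400 m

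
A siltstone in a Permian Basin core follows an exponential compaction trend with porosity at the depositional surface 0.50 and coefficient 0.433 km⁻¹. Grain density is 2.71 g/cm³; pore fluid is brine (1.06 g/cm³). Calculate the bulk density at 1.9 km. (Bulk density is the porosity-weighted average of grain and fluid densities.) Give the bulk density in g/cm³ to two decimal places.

Porosity at depth: phi = 0.5·exp(−0.433×1.9) = 0.5×0.4392 = 0.2196
Bulk density: ρ_b = (1−phi)ρ_g + phi·ρ_f = 0.7804×2.71 + 0.2196×1.06
       = 2.115 + 0.233 = 2.348 g/cm³

2.35 g/cm³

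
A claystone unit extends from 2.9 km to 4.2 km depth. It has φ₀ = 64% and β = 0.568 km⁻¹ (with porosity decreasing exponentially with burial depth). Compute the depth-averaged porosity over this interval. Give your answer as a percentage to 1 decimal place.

8.7%

⟨φ⟩ = (1/(d₂−d₁)) ∫ φ₀ e^(−βd) dd = φ₀·(e^(−β·d₁) − e^(−β·d₂)) / (β·(d₂−d₁))
e^(−0.568×2.9) = 0.1926; e^(−0.568×4.2) = 0.0920
⟨φ⟩ = 0.64 × (0.1926 − 0.0920) / (0.568 × 1.3) = 0.64 × 0.1362 = 0.0872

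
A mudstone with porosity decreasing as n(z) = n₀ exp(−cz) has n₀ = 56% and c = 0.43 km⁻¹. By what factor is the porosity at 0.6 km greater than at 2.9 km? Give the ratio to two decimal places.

2.69

n(z₁)/n(z₂) = e^(−c·z₁)/e^(−c·z₂) = e^{c(z₂−z₁)}
= exp(0.43 × 2.3) = exp(0.989) = 2.6885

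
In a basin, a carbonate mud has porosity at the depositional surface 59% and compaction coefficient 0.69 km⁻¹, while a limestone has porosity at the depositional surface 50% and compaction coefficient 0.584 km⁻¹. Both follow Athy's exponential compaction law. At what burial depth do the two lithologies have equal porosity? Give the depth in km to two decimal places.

Set phi₀ₐ e^(−kₐZ) = phi₀ᵦ e^(−kᵦZ) ⇒ ln(phi₀ₐ/phi₀ᵦ) = (kₐ − kᵦ)·Z
Z = ln(0.59/0.5) / (0.69 − 0.584) = 0.1655 / 0.106 = 1.561 km

1.56 km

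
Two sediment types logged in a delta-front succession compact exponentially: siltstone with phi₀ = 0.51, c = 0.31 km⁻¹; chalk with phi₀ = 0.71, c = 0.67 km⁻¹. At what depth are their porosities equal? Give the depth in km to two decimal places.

0.92 km

Set phi₀ₐ e^(−cₐd) = phi₀ᵦ e^(−cᵦd) ⇒ ln(phi₀ₐ/phi₀ᵦ) = (cₐ − cᵦ)·d
d = ln(0.51/0.71) / (0.31 − 0.67) = -0.3309 / -0.36 = 0.919 km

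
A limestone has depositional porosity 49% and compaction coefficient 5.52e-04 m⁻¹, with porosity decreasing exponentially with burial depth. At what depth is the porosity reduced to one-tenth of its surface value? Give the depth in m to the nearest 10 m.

4170 m

Working in km (1 km = 1000 m; β in km⁻¹ = β in m⁻¹ × 1000):
φ/φ₀ = 1/10 ⇒ exp(−β·z) = 1/10 ⇒ z = ln(10) / β
z = 2.3026 / 0.552 = 4.171 km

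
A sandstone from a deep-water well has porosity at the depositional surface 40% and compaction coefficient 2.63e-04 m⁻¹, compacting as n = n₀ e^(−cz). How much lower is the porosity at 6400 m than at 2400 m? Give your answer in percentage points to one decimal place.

Working in km (1 km = 1000 m; c in km⁻¹ = c in m⁻¹ × 1000):
n(2.4) = 0.4·e^(−0.263×2.4) = 0.2128
n(6.4) = 0.4·e^(−0.263×6.4) = 0.0743
Δn = 0.2128 − 0.0743 = 0.1385

13.8 percentage points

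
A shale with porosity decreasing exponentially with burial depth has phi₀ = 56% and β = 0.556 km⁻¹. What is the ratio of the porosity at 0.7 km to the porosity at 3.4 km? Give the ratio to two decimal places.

phi(z₁)/phi(z₂) = e^(−β·z₁)/e^(−β·z₂) = e^{β(z₂−z₁)}
= exp(0.556 × 2.7) = exp(1.501) = 4.4871

4.49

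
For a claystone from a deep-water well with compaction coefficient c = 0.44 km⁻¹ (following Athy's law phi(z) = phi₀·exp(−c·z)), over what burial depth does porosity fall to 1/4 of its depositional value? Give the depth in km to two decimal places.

phi/phi₀ = 1/4 ⇒ exp(−c·z) = 1/4 ⇒ z = ln(4) / c
z = 1.3863 / 0.44 = 3.151 km

3.15 km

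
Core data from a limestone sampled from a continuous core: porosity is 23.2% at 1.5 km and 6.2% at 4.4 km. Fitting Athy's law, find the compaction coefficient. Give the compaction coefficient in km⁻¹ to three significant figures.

Athy: φ(d) = φ₀ e^(−kd) ⇒ φ₁/φ₂ = e^{k(d₂−d₁)} ⇒ k = ln(φ₁/φ₂)/(d₂−d₁)
k = ln(0.232/0.062) / (4.4 − 1.5) = ln(3.742) / 2.9 = 1.3196 / 2.9 = 0.455 km⁻¹

0.455 km⁻¹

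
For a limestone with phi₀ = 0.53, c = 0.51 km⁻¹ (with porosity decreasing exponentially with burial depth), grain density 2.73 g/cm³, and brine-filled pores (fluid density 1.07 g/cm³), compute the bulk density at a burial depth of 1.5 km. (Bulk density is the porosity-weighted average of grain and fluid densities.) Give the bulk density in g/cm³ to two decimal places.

2.32 g/cm³

Porosity at depth: phi = 0.53·exp(−0.51×1.5) = 0.53×0.4653 = 0.2466
Bulk density: ρ_b = (1−phi)ρ_g + phi·ρ_f = 0.7534×2.73 + 0.2466×1.07
       = 2.057 + 0.264 = 2.321 g/cm³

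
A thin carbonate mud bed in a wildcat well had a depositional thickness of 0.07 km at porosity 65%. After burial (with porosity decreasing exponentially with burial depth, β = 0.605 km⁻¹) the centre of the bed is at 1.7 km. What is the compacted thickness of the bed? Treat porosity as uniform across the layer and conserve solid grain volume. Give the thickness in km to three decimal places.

Porosity at 1.7 km: φ = 0.65·exp(−0.605×1.7) = 0.2324
Solid-volume conservation: h(1−φ) = h₀(1−φ₀) ⇒ h = h₀·(1−φ₀)/(1−φ)
h = 0.07 × (1 − 0.65)/(1 − 0.2324) = 0.07 × 0.4560 = 0.0319 km

0.032 km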